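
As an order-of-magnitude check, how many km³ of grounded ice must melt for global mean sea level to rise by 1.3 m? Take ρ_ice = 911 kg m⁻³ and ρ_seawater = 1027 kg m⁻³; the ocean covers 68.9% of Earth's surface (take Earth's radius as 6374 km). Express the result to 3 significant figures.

≈ 5.16×10^5 km³

Required water volume = Δh × A = 1.3 m × 3.52×10^14 m² = 4.573×10^14 m³ = 4.573×10^5 km³.
Ice volume = water volume × ρ_w/ρ_ice = 4.573×10^5 × 1027/911 = 5.16×10^5 km³.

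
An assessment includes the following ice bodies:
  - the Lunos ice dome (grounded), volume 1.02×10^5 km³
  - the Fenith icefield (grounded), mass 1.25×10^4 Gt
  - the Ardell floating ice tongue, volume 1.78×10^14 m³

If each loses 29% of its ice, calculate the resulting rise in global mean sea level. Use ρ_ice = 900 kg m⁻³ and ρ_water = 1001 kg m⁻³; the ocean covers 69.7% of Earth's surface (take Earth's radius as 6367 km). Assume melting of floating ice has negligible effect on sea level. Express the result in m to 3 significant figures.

Lunos: 0.29 × 1.02×10^5 km³ × (900/1001) = 2.660×10^4 km³ of water.
Fenith: 0.29 × 1.25×10^4 Gt = 3.625×10^15 kg; dividing by ρ_w = 1001 kg m⁻³ gives 3.621×10^12 m³ of water.
The Ardell floating ice tongue is floating and already displaces its own weight of water, so its melt adds essentially nothing to sea level.
Total added water ≈ 3.022×10^13 m³ over 3.55×10^14 m² → Δh = 0.0851 m.

≈ 0.0851 m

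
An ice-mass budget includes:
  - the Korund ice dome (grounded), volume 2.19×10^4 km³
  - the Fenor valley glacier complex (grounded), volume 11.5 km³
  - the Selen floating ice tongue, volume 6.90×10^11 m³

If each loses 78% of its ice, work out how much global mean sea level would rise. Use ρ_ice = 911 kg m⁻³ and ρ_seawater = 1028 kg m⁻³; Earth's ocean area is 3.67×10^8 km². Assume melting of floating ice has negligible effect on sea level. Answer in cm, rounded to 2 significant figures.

≈ 4.1 cm

Korund: 0.78 × 2.19×10^4 km³ × (911/1028) = 1.514×10^4 km³ of water.
Fenor: 0.78 × 11.5 km³ × (911/1028) = 7.949 km³ of water.
The Selen floating ice tongue is floating and already displaces its own weight of water, so its melt adds essentially nothing to sea level.
Total added water ≈ 1.515×10^13 m³ over 3.67×10^14 m² → Δh = 0.0413 m = 4.1 cm.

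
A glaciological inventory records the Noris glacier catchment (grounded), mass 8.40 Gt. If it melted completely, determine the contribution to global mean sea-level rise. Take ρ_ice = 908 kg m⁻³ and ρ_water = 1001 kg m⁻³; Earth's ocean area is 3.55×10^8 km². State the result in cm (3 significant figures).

Noris: 8.40 Gt = 8.400×10^12 kg; dividing by ρ_w = 1001 kg m⁻³ gives 8.392×10^9 m³ of water.
Spread over 3.55×10^14 m² of ocean, Δh = 8.392×10^9 / 3.55×10^14 = 2.36×10^-5 m = 2.36×10^-3 cm.

≈ 2.36×10^-3 cm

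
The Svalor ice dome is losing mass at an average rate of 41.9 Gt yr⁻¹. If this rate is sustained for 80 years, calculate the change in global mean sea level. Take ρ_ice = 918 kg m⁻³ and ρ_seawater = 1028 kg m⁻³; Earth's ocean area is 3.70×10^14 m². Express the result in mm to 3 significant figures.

Total mass lost = 41.9 Gt/yr × 80 yr = 3352 Gt = 3.352×10^15 kg.
ρ_w = 1028 kg m⁻³, so water volume = 3.352×10^15 / 1028 = 3.261×10^12 m³.
Δh = 3.261×10^12 / 3.70×10^14 = 8.81×10^-3 m = 8.81 mm.

≈ 8.81 mm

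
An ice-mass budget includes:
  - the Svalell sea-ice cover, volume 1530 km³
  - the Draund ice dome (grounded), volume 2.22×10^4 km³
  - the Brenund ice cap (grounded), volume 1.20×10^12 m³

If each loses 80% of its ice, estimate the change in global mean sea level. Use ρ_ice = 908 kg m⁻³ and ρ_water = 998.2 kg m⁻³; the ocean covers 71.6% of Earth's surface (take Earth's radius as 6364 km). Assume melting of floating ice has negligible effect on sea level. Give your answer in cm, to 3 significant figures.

≈ 4.67 cm

The Svalell sea-ice cover is floating and already displaces its own weight of water, so its melt adds essentially nothing to sea level.
Draund: 0.8 × 2.22×10^4 km³ × (908/998.2) = 1.616×10^4 km³ of water.
Brenund: 0.8 × 1.20×10^12 m³ × (908/998.2) = 8.733×10^11 m³ of water.
Total added water ≈ 1.703×10^13 m³ over 3.64×10^14 m² → Δh = 0.0467 m = 4.67 cm.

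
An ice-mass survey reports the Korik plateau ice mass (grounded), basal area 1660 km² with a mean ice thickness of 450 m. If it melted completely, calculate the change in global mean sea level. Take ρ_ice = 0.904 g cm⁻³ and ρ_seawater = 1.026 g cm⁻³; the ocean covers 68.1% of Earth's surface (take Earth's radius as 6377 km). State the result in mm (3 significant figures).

Korik: ice volume = 1660 km² × 450 m = 747.0 km³; 747.0 × (904/1026) = 658.2 km³ of water.
Spread over 3.48×10^14 m² of ocean, Δh = 6.582×10^11 / 3.48×10^14 = 1.89×10^-3 m = 1.89 mm.

≈ 1.89 mm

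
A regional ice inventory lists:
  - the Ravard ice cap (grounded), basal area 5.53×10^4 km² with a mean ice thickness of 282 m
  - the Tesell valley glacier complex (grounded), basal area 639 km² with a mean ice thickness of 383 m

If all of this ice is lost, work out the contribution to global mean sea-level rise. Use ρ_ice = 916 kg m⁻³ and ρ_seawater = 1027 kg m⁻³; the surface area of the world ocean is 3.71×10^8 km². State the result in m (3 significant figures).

≈ 0.0381 m

Ravard: ice volume = 5.53×10^4 km² × 282 m = 1.559×10^4 km³; 1.559×10^4 × (916/1027) = 1.391×10^4 km³ of water.
Tesell: ice volume = 639 km² × 383 m = 244.7 km³; 244.7 × (916/1027) = 218.3 km³ of water.
Total added water ≈ 1.413×10^13 m³ over 3.71×10^14 m² → Δh = 0.0381 m.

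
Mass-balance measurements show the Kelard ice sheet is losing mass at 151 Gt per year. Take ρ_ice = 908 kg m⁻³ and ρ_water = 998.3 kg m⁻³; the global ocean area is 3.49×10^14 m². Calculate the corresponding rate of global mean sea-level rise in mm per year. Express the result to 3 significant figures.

ρ_w = 998.3 kg m⁻³. Annual water volume added = 151 Gt / ρ_w = 1.510×10^14 kg / 998.3 kg m⁻³ = 1.513×10^11 m³.
Δh per year = 1.513×10^11 / 3.49×10^14 = 4.33×10^-4 m = 0.433 mm.

≈ 0.433 mm/yr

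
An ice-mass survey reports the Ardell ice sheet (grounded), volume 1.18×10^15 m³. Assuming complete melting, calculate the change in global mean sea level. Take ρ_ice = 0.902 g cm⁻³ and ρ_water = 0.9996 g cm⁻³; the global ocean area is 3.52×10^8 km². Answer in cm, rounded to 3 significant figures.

≈ 302 cm

Ardell: 1.18×10^15 m³ × (902/999.6) = 1.065×10^15 m³ of water.
Spread over 3.52×10^14 m² of ocean, Δh = 1.065×10^15 / 3.52×10^14 = 3.02 m = 302 cm.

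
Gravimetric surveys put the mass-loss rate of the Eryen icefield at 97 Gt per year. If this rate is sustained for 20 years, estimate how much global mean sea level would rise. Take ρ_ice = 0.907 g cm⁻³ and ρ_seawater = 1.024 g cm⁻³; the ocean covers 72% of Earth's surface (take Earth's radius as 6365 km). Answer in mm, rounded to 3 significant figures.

≈ 5.17 mm

Total mass lost = 97 Gt/yr × 20 yr = 1940 Gt = 1.940×10^15 kg.
ρ_w = 1.024 g cm⁻³ = 1024 kg m⁻³, so water volume = 1.940×10^15 / 1024 = 1.895×10^12 m³.
Δh = 1.895×10^12 / 3.67×10^14 = 5.17×10^-3 m = 5.17 mm.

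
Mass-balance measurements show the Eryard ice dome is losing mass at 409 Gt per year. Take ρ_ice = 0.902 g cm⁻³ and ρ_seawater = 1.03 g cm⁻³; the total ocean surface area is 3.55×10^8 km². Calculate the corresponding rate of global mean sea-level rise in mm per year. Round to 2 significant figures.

ρ_w = 1.03 g cm⁻³ = 1030 kg m⁻³. Annual water volume added = 409 Gt / ρ_w = 4.090×10^14 kg / 1030 kg m⁻³ = 3.971×10^11 m³.
Δh per year = 3.971×10^11 / 3.55×10^14 = 1.12×10^-3 m = 1.1 mm.

≈ 1.1 mm/yr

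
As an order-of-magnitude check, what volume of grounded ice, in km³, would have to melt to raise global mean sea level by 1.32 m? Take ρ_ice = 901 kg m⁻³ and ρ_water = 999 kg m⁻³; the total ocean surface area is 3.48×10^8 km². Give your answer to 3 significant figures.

≈ 5.09×10^5 km³

Required water volume = Δh × A = 1.32 m × 3.48×10^14 m² = 4.594×10^14 m³ = 4.594×10^5 km³.
Ice volume = water volume × ρ_w/ρ_ice = 4.594×10^5 × 999/901 = 5.09×10^5 km³.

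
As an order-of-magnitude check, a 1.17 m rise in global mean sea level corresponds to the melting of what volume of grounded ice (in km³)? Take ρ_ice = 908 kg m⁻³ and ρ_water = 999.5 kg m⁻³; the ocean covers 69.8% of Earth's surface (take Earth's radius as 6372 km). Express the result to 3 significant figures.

Required water volume = Δh × A = 1.17 m × 3.56×10^14 m² = 4.167×10^14 m³ = 4.167×10^5 km³.
Ice volume = water volume × ρ_w/ρ_ice = 4.167×10^5 × 999.5/908 = 4.59×10^5 km³.

≈ 4.59×10^5 km³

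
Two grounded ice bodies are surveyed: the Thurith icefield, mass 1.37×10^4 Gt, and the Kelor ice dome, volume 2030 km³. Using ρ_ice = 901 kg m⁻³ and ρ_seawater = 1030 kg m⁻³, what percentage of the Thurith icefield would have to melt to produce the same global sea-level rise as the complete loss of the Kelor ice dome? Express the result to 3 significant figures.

Equal sea-level rise means equal mass of meltwater, i.e. equal mass of ice lost.
Ice mass of Kelor: 1.829×10^15 kg; ice mass of Thurith: 1.370×10^16 kg.
Fraction required = 1.829×10^15 / 1.370×10^16 = 0.134 → 13.4 %.

≈ 13.4 %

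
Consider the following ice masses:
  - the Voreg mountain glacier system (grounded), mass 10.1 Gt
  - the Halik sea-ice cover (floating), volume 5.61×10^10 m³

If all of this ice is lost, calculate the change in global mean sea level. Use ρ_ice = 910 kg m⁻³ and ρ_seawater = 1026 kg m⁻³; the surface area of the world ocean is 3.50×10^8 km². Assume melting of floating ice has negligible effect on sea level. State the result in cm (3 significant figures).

≈ 2.81×10^-3 cm

Voreg: 10.1 Gt = 1.010×10^13 kg; dividing by ρ_w = 1026 kg m⁻³ gives 9.844×10^9 m³ of water.
The Halik sea-ice cover is floating and already displaces its own weight of water, so its melt adds essentially nothing to sea level.
Total added water ≈ 9.844×10^9 m³ over 3.50×10^14 m² → Δh = 2.81×10^-5 m = 2.81×10^-3 cm.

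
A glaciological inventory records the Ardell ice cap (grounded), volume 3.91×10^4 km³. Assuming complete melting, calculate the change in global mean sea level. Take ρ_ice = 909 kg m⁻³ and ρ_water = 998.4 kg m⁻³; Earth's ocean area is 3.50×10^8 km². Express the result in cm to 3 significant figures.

Ardell: 3.91×10^4 km³ × (909/998.4) = 3.560×10^4 km³ of water.
Spread over 3.50×10^14 m² of ocean, Δh = 3.560×10^13 / 3.50×10^14 = 0.102 m = 10.2 cm.

≈ 10.2 cm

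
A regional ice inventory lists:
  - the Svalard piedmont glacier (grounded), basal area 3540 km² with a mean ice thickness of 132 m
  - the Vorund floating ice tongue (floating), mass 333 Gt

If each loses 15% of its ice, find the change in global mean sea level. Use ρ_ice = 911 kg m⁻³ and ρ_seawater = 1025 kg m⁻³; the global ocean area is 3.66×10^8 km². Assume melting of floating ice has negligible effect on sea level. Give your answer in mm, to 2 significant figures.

Svalard: ice volume = 3540 km² × 132 m = 467.3 km³; 0.15 × 467.3 × (911/1025) = 62.30 km³ of water.
The Vorund floating ice tongue is floating and already displaces its own weight of water, so its melt adds essentially nothing to sea level.
Total added water ≈ 6.230×10^10 m³ over 3.66×10^14 m² → Δh = 1.70×10^-4 m = 0.17 mm.

≈ 0.17 mm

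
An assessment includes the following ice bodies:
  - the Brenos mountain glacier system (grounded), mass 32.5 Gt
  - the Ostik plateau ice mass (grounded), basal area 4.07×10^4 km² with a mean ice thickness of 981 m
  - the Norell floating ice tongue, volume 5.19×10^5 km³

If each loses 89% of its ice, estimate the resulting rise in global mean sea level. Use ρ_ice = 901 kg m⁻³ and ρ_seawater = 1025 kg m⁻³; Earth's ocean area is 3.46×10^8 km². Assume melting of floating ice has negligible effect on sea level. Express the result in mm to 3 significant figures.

Brenos: 0.89 × 32.5 Gt = 2.892×10^13 kg; dividing by ρ_w = 1025 kg m⁻³ gives 2.822×10^10 m³ of water.
Ostik: ice volume = 4.07×10^4 km² × 981 m = 3.993×10^4 km³; 0.89 × 3.993×10^4 × (901/1025) = 3.124×10^4 km³ of water.
The Norell floating ice tongue is floating and already displaces its own weight of water, so its melt adds essentially nothing to sea level.
Total added water ≈ 3.126×10^13 m³ over 3.46×10^14 m² → Δh = 0.0904 m = 90.4 mm.

≈ 90.4 mm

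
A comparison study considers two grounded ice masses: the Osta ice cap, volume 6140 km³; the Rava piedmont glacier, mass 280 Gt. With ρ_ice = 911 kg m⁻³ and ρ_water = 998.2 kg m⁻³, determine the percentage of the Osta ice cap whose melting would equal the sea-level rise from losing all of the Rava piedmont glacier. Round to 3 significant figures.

Equal sea-level rise means equal mass of meltwater, i.e. equal mass of ice lost.
Ice mass of Rava: 2.800×10^14 kg; ice mass of Osta: 5.594×10^15 kg.
Fraction required = 2.800×10^14 / 5.594×10^15 = 0.0501 → 5.01 %.

≈ 5.01 %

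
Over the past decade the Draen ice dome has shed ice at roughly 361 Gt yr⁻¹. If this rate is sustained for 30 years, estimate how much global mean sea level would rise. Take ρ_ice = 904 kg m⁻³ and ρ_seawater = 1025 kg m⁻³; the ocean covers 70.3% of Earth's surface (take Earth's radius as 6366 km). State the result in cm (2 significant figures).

≈ 3.0 cm

Total mass lost = 361 Gt/yr × 30 yr = 1.083×10^4 Gt = 1.083×10^16 kg.
ρ_w = 1025 kg m⁻³, so water volume = 1.083×10^16 / 1025 = 1.057×10^13 m³.
Δh = 1.057×10^13 / 3.58×10^14 = 0.0295 m = 3.0 cm.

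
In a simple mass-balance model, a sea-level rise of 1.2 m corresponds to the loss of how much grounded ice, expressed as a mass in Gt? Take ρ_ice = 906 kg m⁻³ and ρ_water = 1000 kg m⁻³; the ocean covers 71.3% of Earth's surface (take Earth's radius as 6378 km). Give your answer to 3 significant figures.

Required water volume = Δh × A = 1.2 m × 3.64×10^14 m² = 4.374×10^14 m³.
ρ_w = 1000 kg m⁻³, so the mass of water = 4.374×10^14 m³ × 1000 kg m⁻³ = 4.374×10^17 kg = 4.37×10^5 Gt (and the same mass of ice, by conservation).

≈ 4.37×10^5 Gt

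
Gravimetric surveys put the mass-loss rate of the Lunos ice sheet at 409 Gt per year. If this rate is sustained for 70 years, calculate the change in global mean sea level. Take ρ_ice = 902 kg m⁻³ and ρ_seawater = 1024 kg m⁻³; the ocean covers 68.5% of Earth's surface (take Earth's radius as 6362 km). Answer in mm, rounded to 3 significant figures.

≈ 80.2 mm

Total mass lost = 409 Gt/yr × 70 yr = 2.863×10^4 Gt = 2.863×10^16 kg.
ρ_w = 1024 kg m⁻³, so water volume = 2.863×10^16 / 1024 = 2.796×10^13 m³.
Δh = 2.796×10^13 / 3.48×10^14 = 0.0802 m = 80.2 mm.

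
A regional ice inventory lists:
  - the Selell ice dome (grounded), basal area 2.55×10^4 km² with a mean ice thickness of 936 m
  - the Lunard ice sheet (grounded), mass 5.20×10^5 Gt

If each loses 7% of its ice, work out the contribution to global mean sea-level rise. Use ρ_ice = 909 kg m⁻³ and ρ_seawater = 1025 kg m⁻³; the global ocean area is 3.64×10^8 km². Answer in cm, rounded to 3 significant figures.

Selell: ice volume = 2.55×10^4 km² × 936 m = 2.387×10^4 km³; 0.07 × 2.387×10^4 × (909/1025) = 1482 km³ of water.
Lunard: 0.07 × 5.20×10^5 Gt = 3.640×10^16 kg; dividing by ρ_w = 1025 kg m⁻³ gives 3.551×10^13 m³ of water.
Total added water ≈ 3.699×10^13 m³ over 3.64×10^14 m² → Δh = 0.102 m = 10.2 cm.

≈ 10.2 cm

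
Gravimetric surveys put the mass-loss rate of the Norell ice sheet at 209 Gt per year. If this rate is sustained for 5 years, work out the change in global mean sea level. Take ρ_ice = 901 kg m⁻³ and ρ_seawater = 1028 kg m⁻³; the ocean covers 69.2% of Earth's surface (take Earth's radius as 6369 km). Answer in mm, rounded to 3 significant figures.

Total mass lost = 209 Gt/yr × 5 yr = 1045 Gt = 1.045×10^15 kg.
ρ_w = 1028 kg m⁻³, so water volume = 1.045×10^15 / 1028 = 1.017×10^12 m³.
Δh = 1.017×10^12 / 3.53×10^14 = 2.88×10^-3 m = 2.88 mm.

≈ 2.88 mm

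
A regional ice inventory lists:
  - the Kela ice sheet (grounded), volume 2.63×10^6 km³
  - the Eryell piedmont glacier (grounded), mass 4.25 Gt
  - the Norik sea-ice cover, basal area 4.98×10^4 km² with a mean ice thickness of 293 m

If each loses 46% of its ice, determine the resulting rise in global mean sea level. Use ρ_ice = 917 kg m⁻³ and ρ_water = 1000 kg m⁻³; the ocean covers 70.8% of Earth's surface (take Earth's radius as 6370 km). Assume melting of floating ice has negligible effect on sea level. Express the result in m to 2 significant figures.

≈ 3.1 m

Kela: 0.46 × 2.63×10^6 km³ × (917/1000) = 1.109×10^6 km³ of water.
Eryell: 0.46 × 4.25 Gt = 1.955×10^12 kg; dividing by ρ_w = 1000 kg m⁻³ gives 1.955×10^9 m³ of water.
The Norik sea-ice cover is floating and already displaces its own weight of water, so its melt adds essentially nothing to sea level.
Total added water ≈ 1.109×10^15 m³ over 3.61×10^14 m² → Δh = 3.07 m.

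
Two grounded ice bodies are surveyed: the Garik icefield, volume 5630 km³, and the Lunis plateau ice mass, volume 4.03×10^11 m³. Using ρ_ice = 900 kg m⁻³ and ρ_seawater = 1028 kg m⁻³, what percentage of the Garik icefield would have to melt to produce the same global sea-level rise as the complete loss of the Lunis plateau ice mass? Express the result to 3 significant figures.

≈ 7.16 %

Equal sea-level rise means equal mass of meltwater, i.e. equal mass of ice lost.
Ice mass of Lunis: 3.627×10^14 kg; ice mass of Garik: 5.067×10^15 kg.
Fraction required = 3.627×10^14 / 5.067×10^15 = 0.0716 → 7.16 %.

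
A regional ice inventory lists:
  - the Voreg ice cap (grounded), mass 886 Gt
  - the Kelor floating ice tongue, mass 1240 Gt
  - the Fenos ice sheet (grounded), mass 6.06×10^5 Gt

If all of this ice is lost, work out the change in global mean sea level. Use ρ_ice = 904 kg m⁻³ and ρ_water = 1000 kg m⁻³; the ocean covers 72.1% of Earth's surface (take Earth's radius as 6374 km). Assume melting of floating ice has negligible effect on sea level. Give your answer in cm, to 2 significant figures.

Voreg: 886 Gt = 8.860×10^14 kg; dividing by ρ_w = 1000 kg m⁻³ gives 8.860×10^11 m³ of water.
The Kelor floating ice tongue is floating and already displaces its own weight of water, so its melt adds essentially nothing to sea level.
Fenos: 6.06×10^5 Gt = 6.060×10^17 kg; dividing by ρ_w = 1000 kg m⁻³ gives 6.060×10^14 m³ of water.
Total added water ≈ 6.069×10^14 m³ over 3.68×10^14 m² → Δh = 1.65 m = 160 cm.

≈ 160 cm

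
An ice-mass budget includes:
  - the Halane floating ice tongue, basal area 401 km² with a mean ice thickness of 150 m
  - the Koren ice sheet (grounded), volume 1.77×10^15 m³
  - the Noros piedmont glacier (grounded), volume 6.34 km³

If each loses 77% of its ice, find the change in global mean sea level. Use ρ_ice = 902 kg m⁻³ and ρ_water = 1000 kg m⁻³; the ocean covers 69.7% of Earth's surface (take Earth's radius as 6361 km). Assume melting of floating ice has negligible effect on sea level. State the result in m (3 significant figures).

The Halane floating ice tongue is floating and already displaces its own weight of water, so its melt adds essentially nothing to sea level.
Koren: 0.77 × 1.77×10^15 m³ × (902/1000) = 1.229×10^15 m³ of water.
Noros: 0.77 × 6.34 km³ × (902/1000) = 4.403 km³ of water.
Total added water ≈ 1.229×10^15 m³ over 3.54×10^14 m² → Δh = 3.47 m.

≈ 3.47 m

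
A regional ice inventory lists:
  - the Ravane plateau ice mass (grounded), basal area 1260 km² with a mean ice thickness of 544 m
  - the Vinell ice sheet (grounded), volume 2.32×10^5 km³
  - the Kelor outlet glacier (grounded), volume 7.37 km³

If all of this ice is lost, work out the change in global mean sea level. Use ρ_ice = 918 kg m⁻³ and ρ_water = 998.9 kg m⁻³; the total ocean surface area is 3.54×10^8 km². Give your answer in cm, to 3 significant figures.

Ravane: ice volume = 1260 km² × 544 m = 685.4 km³; 685.4 × (918/998.9) = 629.9 km³ of water.
Vinell: 2.32×10^5 km³ × (918/998.9) = 2.132×10^5 km³ of water.
Kelor: 7.37 km³ × (918/998.9) = 6.773 km³ of water.
Total added water ≈ 2.138×10^14 m³ over 3.54×10^14 m² → Δh = 0.604 m = 60.4 cm.

≈ 60.4 cm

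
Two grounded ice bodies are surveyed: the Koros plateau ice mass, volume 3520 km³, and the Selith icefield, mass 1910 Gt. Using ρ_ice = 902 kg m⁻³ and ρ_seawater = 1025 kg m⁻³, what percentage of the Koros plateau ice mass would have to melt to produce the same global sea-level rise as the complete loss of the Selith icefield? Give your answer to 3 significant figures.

Equal sea-level rise means equal mass of meltwater, i.e. equal mass of ice lost.
Ice mass of Selith: 1.910×10^15 kg; ice mass of Koros: 3.175×10^15 kg.
Fraction required = 1.910×10^15 / 3.175×10^15 = 0.602 → 60.2 %.

≈ 60.2 %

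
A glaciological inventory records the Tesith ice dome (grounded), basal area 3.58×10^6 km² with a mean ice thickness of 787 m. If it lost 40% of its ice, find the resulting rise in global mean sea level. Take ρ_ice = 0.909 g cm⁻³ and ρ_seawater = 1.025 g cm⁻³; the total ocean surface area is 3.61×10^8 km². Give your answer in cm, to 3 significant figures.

≈ 277 cm

Tesith: ice volume = 3.58×10^6 km² × 787 m = 2.817×10^6 km³; 0.4 × 2.817×10^6 × (909/1025) = 9.994×10^5 km³ of water.
Spread over 3.61×10^14 m² of ocean, Δh = 9.994×10^14 / 3.61×10^14 = 2.77 m = 277 cm.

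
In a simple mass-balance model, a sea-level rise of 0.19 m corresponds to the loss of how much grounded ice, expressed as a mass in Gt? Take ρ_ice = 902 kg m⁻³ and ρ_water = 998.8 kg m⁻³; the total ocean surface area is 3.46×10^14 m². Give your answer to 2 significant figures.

Required water volume = Δh × A = 0.19 m × 3.46×10^14 m² = 6.574×10^13 m³.
ρ_w = 998.8 kg m⁻³, so the mass of water = 6.574×10^13 m³ × 998.8 kg m⁻³ = 6.566×10^16 kg = 6.6×10^4 Gt (and the same mass of ice, by conservation).

≈ 6.6×10^4 Gt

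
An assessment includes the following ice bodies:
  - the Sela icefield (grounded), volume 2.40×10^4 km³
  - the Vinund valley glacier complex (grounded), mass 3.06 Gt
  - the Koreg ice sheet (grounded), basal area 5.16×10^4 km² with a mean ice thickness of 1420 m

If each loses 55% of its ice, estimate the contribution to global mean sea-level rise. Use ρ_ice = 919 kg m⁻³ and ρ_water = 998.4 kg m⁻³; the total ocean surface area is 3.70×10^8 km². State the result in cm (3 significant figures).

Sela: 0.55 × 2.40×10^4 km³ × (919/998.4) = 1.215×10^4 km³ of water.
Vinund: 0.55 × 3.06 Gt = 1.683×10^12 kg; dividing by ρ_w = 998.4 kg m⁻³ gives 1.686×10^9 m³ of water.
Koreg: ice volume = 5.16×10^4 km² × 1420 m = 7.327×10^4 km³; 0.55 × 7.327×10^4 × (919/998.4) = 3.709×10^4 km³ of water.
Total added water ≈ 4.925×10^13 m³ over 3.70×10^14 m² → Δh = 0.133 m = 13.3 cm.

≈ 13.3 cm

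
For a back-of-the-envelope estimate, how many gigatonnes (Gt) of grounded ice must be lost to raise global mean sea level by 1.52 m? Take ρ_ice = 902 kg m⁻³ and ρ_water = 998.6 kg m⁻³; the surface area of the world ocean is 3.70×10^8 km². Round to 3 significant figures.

≈ 5.62×10^5 Gt

Required water volume = Δh × A = 1.52 m × 3.70×10^14 m² = 5.624×10^14 m³.
ρ_w = 998.6 kg m⁻³, so the mass of water = 5.624×10^14 m³ × 998.6 kg m⁻³ = 5.616×10^17 kg = 5.62×10^5 Gt (and the same mass of ice, by conservation).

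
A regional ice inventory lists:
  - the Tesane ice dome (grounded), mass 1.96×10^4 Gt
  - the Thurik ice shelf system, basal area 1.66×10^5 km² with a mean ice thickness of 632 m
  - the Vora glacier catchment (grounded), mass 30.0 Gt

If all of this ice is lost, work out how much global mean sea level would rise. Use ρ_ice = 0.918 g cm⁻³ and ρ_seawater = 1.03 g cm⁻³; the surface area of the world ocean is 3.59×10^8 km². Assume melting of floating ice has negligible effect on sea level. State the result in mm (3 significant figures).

≈ 53.1 mm

Tesane: 1.96×10^4 Gt = 1.960×10^16 kg; dividing by ρ_w = 1.03 g cm⁻³ = 1030 kg m⁻³ gives 1.903×10^13 m³ of water.
The Thurik ice shelf system is floating and already displaces its own weight of water, so its melt adds essentially nothing to sea level.
Vora: 30.0 Gt = 3.000×10^13 kg; dividing by ρ_w = 1030 kg m⁻³ gives 2.913×10^10 m³ of water.
Total added water ≈ 1.906×10^13 m³ over 3.59×10^14 m² → Δh = 0.0531 m = 53.1 mm.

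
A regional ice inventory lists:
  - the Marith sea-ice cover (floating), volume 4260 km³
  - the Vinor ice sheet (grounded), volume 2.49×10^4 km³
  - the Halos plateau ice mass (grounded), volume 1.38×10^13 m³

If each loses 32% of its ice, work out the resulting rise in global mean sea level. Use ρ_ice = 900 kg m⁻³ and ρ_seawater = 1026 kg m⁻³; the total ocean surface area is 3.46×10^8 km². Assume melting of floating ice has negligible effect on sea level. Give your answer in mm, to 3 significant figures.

≈ 31.4 mm

The Marith sea-ice cover is floating and already displaces its own weight of water, so its melt adds essentially nothing to sea level.
Vinor: 0.32 × 2.49×10^4 km³ × (900/1026) = 6989 km³ of water.
Halos: 0.32 × 1.38×10^13 m³ × (900/1026) = 3.874×10^12 m³ of water.
Total added water ≈ 1.086×10^13 m³ over 3.46×10^14 m² → Δh = 0.0314 m = 31.4 mm.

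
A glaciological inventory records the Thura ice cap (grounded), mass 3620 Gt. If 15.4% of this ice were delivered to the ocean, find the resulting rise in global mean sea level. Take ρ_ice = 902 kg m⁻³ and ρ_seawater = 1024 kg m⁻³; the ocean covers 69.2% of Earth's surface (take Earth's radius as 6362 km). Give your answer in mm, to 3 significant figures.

Thura: 0.154 × 3620 Gt = 5.575×10^14 kg; dividing by ρ_w = 1024 kg m⁻³ gives 5.444×10^11 m³ of water.
Spread over 3.52×10^14 m² of ocean, Δh = 5.444×10^11 / 3.52×10^14 = 1.55×10^-3 m = 1.55 mm.

≈ 1.55 mm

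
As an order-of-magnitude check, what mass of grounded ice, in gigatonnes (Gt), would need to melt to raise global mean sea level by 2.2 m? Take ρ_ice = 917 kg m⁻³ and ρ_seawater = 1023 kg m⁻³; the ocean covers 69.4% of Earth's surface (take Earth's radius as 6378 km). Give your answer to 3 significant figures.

Required water volume = Δh × A = 2.2 m × 3.55×10^14 m² = 7.805×10^14 m³.
ρ_w = 1023 kg m⁻³, so the mass of water = 7.805×10^14 m³ × 1023 kg m⁻³ = 7.984×10^17 kg = 7.98×10^5 Gt (and the same mass of ice, by conservation).

≈ 7.98×10^5 Gt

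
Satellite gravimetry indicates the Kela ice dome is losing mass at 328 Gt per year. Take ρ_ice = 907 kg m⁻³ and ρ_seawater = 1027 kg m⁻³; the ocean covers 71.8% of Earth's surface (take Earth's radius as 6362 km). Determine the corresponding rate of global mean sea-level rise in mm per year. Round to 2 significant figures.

ρ_w = 1027 kg m⁻³. Annual water volume added = 328 Gt / ρ_w = 3.280×10^14 kg / 1027 kg m⁻³ = 3.194×10^11 m³.
Δh per year = 3.194×10^11 / 3.65×10^14 = 8.75×10^-4 m = 0.87 mm.

≈ 0.87 mm/yr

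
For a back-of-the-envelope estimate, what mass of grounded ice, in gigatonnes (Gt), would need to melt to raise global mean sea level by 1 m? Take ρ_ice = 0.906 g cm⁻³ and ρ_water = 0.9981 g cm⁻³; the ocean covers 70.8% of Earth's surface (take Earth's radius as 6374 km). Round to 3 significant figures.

Required water volume = Δh × A = 1 m × 3.61×10^14 m² = 3.615×10^14 m³.
ρ_w = 0.9981 g cm⁻³ = 998.1 kg m⁻³, so the mass of water = 3.615×10^14 m³ × 998.1 kg m⁻³ = 3.608×10^17 kg = 3.61×10^5 Gt (and the same mass of ice, by conservation).

≈ 3.61×10^5 Gt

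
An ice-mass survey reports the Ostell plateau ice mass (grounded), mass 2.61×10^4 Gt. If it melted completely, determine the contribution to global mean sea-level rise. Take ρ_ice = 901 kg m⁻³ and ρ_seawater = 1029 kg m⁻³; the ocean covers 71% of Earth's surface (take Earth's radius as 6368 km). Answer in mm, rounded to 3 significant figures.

≈ 70.1 mm

Ostell: 2.61×10^4 Gt = 2.610×10^16 kg; dividing by ρ_w = 1029 kg m⁻³ gives 2.536×10^13 m³ of water.
Spread over 3.62×10^14 m² of ocean, Δh = 2.536×10^13 / 3.62×10^14 = 0.0701 m = 70.1 mm.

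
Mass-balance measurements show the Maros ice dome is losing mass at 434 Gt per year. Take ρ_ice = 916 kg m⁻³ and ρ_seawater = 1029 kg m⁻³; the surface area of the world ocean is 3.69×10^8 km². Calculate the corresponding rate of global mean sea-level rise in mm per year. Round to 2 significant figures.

≈ 1.1 mm/yr

ρ_w = 1029 kg m⁻³. Annual water volume added = 434 Gt / ρ_w = 4.340×10^14 kg / 1029 kg m⁻³ = 4.218×10^11 m³.
Δh per year = 4.218×10^11 / 3.69×10^14 = 1.14×10^-3 m = 1.1 mm.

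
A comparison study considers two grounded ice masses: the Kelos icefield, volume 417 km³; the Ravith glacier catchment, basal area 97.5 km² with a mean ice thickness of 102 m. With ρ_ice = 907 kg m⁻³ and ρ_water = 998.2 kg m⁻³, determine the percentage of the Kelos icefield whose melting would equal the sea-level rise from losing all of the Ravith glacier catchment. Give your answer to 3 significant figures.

≈ 2.38 %

Equal sea-level rise means equal mass of meltwater, i.e. equal mass of ice lost.
Ice mass of Ravith: 9.020×10^12 kg; ice mass of Kelos: 3.782×10^14 kg.
Fraction required = 9.020×10^12 / 3.782×10^14 = 0.0238 → 2.38 %.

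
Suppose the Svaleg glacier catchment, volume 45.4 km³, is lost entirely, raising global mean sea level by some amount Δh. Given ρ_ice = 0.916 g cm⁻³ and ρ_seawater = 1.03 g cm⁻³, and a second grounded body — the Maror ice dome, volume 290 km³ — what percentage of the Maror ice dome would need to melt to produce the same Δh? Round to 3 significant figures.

Equal sea-level rise means equal mass of meltwater, i.e. equal mass of ice lost.
Ice mass of Svaleg: 4.159×10^13 kg; ice mass of Maror: 2.656×10^14 kg.
Fraction required = 4.159×10^13 / 2.656×10^14 = 0.157 → 15.7 %.

≈ 15.7 %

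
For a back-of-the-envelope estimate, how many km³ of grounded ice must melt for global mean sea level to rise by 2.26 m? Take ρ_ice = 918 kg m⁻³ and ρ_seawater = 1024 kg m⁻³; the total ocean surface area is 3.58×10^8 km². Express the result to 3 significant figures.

≈ 9.03×10^5 km³

Required water volume = Δh × A = 2.26 m × 3.58×10^14 m² = 8.091×10^14 m³ = 8.091×10^5 km³.
Ice volume = water volume × ρ_w/ρ_ice = 8.091×10^5 × 1024/918 = 9.03×10^5 km³.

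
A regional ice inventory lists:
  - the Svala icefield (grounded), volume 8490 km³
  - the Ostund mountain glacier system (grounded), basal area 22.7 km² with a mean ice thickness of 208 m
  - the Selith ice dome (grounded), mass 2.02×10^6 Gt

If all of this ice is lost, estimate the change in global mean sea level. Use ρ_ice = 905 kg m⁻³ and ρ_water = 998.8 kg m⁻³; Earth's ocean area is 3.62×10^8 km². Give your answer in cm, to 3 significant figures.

Svala: 8490 km³ × (905/998.8) = 7693 km³ of water.
Ostund: ice volume = 22.7 km² × 208 m = 4.722 km³; 4.722 × (905/998.8) = 4.278 km³ of water.
Selith: 2.02×10^6 Gt = 2.020×10^18 kg; dividing by ρ_w = 998.8 kg m⁻³ gives 2.022×10^15 m³ of water.
Total added water ≈ 2.030×10^15 m³ over 3.62×10^14 m² → Δh = 5.61 m = 561 cm.

≈ 561 cm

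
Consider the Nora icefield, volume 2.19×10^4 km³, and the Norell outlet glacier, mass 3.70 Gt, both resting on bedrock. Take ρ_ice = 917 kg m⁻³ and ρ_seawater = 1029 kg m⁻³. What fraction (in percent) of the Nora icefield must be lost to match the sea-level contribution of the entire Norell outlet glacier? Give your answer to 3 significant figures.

≈ 0.0184 %

Equal sea-level rise means equal mass of meltwater, i.e. equal mass of ice lost.
Ice mass of Norell: 3.700×10^12 kg; ice mass of Nora: 2.008×10^16 kg.
Fraction required = 3.700×10^12 / 2.008×10^16 = 1.84×10^-4 → 0.0184 %.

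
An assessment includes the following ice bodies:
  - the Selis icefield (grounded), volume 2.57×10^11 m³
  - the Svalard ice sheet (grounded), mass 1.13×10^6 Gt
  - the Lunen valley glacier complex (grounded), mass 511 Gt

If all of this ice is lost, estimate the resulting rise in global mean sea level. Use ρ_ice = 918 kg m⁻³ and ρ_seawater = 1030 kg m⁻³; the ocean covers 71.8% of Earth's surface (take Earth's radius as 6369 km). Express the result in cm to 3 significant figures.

≈ 300 cm

Selis: 2.57×10^11 m³ × (918/1030) = 2.291×10^11 m³ of water.
Svalard: 1.13×10^6 Gt = 1.130×10^18 kg; dividing by ρ_w = 1030 kg m⁻³ gives 1.097×10^15 m³ of water.
Lunen: 511 Gt = 5.110×10^14 kg; dividing by ρ_w = 1030 kg m⁻³ gives 4.961×10^11 m³ of water.
Total added water ≈ 1.098×10^15 m³ over 3.66×10^14 m² → Δh = 3.00 m = 300 cm.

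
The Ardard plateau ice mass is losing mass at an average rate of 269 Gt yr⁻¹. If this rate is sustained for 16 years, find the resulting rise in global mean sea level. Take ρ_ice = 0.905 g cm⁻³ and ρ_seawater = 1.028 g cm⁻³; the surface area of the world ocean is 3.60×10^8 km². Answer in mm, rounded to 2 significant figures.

≈ 12 mm

Total mass lost = 269 Gt/yr × 16 yr = 4304 Gt = 4.304×10^15 kg.
ρ_w = 1.028 g cm⁻³ = 1028 kg m⁻³, so water volume = 4.304×10^15 / 1028 = 4.187×10^12 m³.
Δh = 4.187×10^12 / 3.60×10^14 = 0.0116 m = 12 mm.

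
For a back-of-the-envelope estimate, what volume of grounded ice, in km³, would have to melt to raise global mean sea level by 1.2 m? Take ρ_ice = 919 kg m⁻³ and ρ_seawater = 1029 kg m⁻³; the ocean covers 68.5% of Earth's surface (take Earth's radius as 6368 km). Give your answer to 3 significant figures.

Required water volume = Δh × A = 1.2 m × 3.49×10^14 m² = 4.189×10^14 m³ = 4.189×10^5 km³.
Ice volume = water volume × ρ_w/ρ_ice = 4.189×10^5 × 1029/919 = 4.69×10^5 km³.

≈ 4.69×10^5 km³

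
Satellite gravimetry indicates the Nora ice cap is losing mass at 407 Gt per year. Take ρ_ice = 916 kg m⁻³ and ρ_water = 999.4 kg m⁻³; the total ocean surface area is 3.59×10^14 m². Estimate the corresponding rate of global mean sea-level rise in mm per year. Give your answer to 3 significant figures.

ρ_w = 999.4 kg m⁻³. Annual water volume added = 407 Gt / ρ_w = 4.070×10^14 kg / 999.4 kg m⁻³ = 4.072×10^11 m³.
Δh per year = 4.072×10^11 / 3.59×10^14 = 1.13×10^-3 m = 1.13 mm.

≈ 1.13 mm/yr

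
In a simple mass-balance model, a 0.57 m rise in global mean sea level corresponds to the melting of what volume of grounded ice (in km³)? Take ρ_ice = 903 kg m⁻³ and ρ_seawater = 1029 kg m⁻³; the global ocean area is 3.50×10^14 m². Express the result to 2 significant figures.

≈ 2.3×10^5 km³

Required water volume = Δh × A = 0.57 m × 3.50×10^14 m² = 1.995×10^14 m³ = 1.995×10^5 km³.
Ice volume = water volume × ρ_w/ρ_ice = 1.995×10^5 × 1029/903 = 2.3×10^5 km³.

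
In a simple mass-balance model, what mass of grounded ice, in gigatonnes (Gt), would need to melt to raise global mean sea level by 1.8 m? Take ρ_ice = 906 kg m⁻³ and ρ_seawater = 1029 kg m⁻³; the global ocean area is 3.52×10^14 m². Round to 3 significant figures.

≈ 6.52×10^5 Gt

Required water volume = Δh × A = 1.8 m × 3.52×10^14 m² = 6.336×10^14 m³.
ρ_w = 1029 kg m⁻³, so the mass of water = 6.336×10^14 m³ × 1029 kg m⁻³ = 6.520×10^17 kg = 6.52×10^5 Gt (and the same mass of ice, by conservation).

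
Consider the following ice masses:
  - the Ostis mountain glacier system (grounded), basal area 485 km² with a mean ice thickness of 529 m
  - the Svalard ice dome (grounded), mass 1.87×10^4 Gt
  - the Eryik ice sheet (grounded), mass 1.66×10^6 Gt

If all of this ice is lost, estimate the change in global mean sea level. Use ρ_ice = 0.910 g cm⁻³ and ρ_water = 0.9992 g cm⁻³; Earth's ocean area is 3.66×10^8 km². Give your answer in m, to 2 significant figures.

Ostis: ice volume = 485 km² × 529 m = 256.6 km³; 256.6 × (910/999.2) = 233.7 km³ of water.
Svalard: 1.87×10^4 Gt = 1.870×10^16 kg; dividing by ρ_w = 0.9992 g cm⁻³ = 999.2 kg m⁻³ gives 1.871×10^13 m³ of water.
Eryik: 1.66×10^6 Gt = 1.660×10^18 kg; dividing by ρ_w = 999.2 kg m⁻³ gives 1.661×10^15 m³ of water.
Total added water ≈ 1.680×10^15 m³ over 3.66×10^14 m² → Δh = 4.59 m.

≈ 4.6 m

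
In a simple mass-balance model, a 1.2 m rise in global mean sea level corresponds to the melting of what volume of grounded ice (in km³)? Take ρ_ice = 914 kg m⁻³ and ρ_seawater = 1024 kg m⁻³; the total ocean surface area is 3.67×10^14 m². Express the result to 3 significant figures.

Required water volume = Δh × A = 1.2 m × 3.67×10^14 m² = 4.404×10^14 m³ = 4.404×10^5 km³.
Ice volume = water volume × ρ_w/ρ_ice = 4.404×10^5 × 1024/914 = 4.93×10^5 km³.

≈ 4.93×10^5 km³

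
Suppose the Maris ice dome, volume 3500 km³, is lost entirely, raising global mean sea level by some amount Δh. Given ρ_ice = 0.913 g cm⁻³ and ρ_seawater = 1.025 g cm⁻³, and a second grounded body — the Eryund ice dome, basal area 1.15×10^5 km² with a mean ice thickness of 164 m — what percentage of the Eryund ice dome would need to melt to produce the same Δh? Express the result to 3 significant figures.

≈ 18.6 %

Equal sea-level rise means equal mass of meltwater, i.e. equal mass of ice lost.
Ice mass of Maris: 3.196×10^15 kg; ice mass of Eryund: 1.722×10^16 kg.
Fraction required = 3.196×10^15 / 1.722×10^16 = 0.186 → 18.6 %.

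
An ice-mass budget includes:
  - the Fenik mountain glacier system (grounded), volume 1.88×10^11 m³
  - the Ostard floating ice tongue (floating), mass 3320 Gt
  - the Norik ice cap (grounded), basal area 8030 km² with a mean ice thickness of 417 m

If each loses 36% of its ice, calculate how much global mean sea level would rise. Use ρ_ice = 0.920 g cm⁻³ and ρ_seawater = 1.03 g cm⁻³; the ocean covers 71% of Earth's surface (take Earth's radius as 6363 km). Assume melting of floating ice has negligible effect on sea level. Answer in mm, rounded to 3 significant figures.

Fenik: 0.36 × 1.88×10^11 m³ × (920/1030) = 6.045×10^10 m³ of water.
The Ostard floating ice tongue is floating and already displaces its own weight of water, so its melt adds essentially nothing to sea level.
Norik: ice volume = 8030 km² × 417 m = 3349 km³; 0.36 × 3349 × (920/1030) = 1077 km³ of water.
Total added water ≈ 1.137×10^12 m³ over 3.61×10^14 m² → Δh = 3.15×10^-3 m = 3.15 mm.

≈ 3.15 mm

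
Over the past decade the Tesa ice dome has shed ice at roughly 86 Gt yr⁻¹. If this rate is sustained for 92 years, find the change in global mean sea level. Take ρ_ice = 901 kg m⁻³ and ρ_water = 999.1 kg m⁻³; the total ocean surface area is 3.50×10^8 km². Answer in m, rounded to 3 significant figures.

≈ 0.0226 m

Total mass lost = 86 Gt/yr × 92 yr = 7912 Gt = 7.912×10^15 kg.
ρ_w = 999.1 kg m⁻³, so water volume = 7.912×10^15 / 999.1 = 7.919×10^12 m³.
Δh = 7.919×10^12 / 3.50×10^14 = 0.0226 m.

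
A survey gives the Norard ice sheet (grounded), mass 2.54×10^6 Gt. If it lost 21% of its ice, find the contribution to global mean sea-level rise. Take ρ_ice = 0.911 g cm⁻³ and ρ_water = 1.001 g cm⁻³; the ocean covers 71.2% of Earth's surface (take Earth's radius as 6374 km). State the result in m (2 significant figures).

≈ 1.5 m

Norard: 0.21 × 2.54×10^6 Gt = 5.334×10^17 kg; dividing by ρ_w = 1.001 g cm⁻³ = 1001 kg m⁻³ gives 5.329×10^14 m³ of water.
Spread over 3.64×10^14 m² of ocean, Δh = 5.329×10^14 / 3.64×10^14 = 1.47 m.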